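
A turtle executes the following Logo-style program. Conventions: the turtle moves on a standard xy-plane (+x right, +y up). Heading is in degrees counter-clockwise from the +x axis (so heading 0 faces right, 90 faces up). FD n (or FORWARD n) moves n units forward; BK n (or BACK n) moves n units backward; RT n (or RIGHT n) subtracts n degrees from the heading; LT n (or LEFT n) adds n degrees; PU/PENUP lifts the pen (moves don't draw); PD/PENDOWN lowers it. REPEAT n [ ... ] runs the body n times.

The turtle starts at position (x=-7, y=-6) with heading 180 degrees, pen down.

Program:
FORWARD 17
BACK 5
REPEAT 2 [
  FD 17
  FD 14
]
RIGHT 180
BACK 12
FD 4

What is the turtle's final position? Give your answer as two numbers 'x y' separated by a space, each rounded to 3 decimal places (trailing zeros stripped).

Answer: -89 -6

Derivation:
Executing turtle program step by step:
Start: pos=(-7,-6), heading=180, pen down
FD 17: (-7,-6) -> (-24,-6) [heading=180, draw]
BK 5: (-24,-6) -> (-19,-6) [heading=180, draw]
REPEAT 2 [
  -- iteration 1/2 --
  FD 17: (-19,-6) -> (-36,-6) [heading=180, draw]
  FD 14: (-36,-6) -> (-50,-6) [heading=180, draw]
  -- iteration 2/2 --
  FD 17: (-50,-6) -> (-67,-6) [heading=180, draw]
  FD 14: (-67,-6) -> (-81,-6) [heading=180, draw]
]
RT 180: heading 180 -> 0
BK 12: (-81,-6) -> (-93,-6) [heading=0, draw]
FD 4: (-93,-6) -> (-89,-6) [heading=0, draw]
Final: pos=(-89,-6), heading=0, 8 segment(s) drawn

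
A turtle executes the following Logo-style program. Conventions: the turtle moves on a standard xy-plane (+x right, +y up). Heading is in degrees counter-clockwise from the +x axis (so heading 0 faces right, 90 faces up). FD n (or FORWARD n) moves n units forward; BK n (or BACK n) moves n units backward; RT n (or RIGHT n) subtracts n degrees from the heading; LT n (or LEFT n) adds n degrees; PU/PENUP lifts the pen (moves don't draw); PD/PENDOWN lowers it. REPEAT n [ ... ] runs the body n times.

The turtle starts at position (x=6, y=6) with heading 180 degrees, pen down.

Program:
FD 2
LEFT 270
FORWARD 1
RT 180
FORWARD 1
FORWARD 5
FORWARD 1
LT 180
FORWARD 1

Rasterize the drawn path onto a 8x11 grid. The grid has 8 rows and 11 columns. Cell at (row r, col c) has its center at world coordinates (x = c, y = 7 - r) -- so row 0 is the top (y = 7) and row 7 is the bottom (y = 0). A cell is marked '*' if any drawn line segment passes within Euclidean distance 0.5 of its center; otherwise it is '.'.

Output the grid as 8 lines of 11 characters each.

Segment 0: (6,6) -> (4,6)
Segment 1: (4,6) -> (4,7)
Segment 2: (4,7) -> (4,6)
Segment 3: (4,6) -> (4,1)
Segment 4: (4,1) -> (4,0)
Segment 5: (4,0) -> (4,1)

Answer: ....*......
....***....
....*......
....*......
....*......
....*......
....*......
....*......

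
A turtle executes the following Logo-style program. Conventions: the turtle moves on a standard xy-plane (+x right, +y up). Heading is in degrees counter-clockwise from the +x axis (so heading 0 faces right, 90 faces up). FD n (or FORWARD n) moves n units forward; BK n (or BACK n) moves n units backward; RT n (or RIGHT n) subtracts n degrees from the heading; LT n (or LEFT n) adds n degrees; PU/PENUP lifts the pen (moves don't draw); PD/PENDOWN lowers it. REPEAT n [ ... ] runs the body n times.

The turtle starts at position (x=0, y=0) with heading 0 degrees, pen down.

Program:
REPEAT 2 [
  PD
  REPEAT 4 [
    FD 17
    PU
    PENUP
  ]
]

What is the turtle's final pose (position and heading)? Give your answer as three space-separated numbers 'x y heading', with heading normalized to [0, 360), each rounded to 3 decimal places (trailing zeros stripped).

Executing turtle program step by step:
Start: pos=(0,0), heading=0, pen down
REPEAT 2 [
  -- iteration 1/2 --
  PD: pen down
  REPEAT 4 [
    -- iteration 1/4 --
    FD 17: (0,0) -> (17,0) [heading=0, draw]
    PU: pen up
    PU: pen up
    -- iteration 2/4 --
    FD 17: (17,0) -> (34,0) [heading=0, move]
    PU: pen up
    PU: pen up
    -- iteration 3/4 --
    FD 17: (34,0) -> (51,0) [heading=0, move]
    PU: pen up
    PU: pen up
    -- iteration 4/4 --
    FD 17: (51,0) -> (68,0) [heading=0, move]
    PU: pen up
    PU: pen up
  ]
  -- iteration 2/2 --
  PD: pen down
  REPEAT 4 [
    -- iteration 1/4 --
    FD 17: (68,0) -> (85,0) [heading=0, draw]
    PU: pen up
    PU: pen up
    -- iteration 2/4 --
    FD 17: (85,0) -> (102,0) [heading=0, move]
    PU: pen up
    PU: pen up
    -- iteration 3/4 --
    FD 17: (102,0) -> (119,0) [heading=0, move]
    PU: pen up
    PU: pen up
    -- iteration 4/4 --
    FD 17: (119,0) -> (136,0) [heading=0, move]
    PU: pen up
    PU: pen up
  ]
]
Final: pos=(136,0), heading=0, 2 segment(s) drawn

Answer: 136 0 0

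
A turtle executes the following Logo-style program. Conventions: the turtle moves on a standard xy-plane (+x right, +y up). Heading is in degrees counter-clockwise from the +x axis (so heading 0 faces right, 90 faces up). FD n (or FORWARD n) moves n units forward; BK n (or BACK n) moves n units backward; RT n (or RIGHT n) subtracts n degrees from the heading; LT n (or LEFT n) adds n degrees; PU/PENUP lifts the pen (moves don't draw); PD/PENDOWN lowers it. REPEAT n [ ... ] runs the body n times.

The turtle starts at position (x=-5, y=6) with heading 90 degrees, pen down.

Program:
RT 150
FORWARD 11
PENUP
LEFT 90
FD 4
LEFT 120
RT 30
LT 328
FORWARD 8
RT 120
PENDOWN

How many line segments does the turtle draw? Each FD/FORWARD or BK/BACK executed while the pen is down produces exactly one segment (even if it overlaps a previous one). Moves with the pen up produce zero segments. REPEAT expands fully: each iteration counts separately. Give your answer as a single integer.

Answer: 1

Derivation:
Executing turtle program step by step:
Start: pos=(-5,6), heading=90, pen down
RT 150: heading 90 -> 300
FD 11: (-5,6) -> (0.5,-3.526) [heading=300, draw]
PU: pen up
LT 90: heading 300 -> 30
FD 4: (0.5,-3.526) -> (3.964,-1.526) [heading=30, move]
LT 120: heading 30 -> 150
RT 30: heading 150 -> 120
LT 328: heading 120 -> 88
FD 8: (3.964,-1.526) -> (4.243,6.469) [heading=88, move]
RT 120: heading 88 -> 328
PD: pen down
Final: pos=(4.243,6.469), heading=328, 1 segment(s) drawn
Segments drawn: 1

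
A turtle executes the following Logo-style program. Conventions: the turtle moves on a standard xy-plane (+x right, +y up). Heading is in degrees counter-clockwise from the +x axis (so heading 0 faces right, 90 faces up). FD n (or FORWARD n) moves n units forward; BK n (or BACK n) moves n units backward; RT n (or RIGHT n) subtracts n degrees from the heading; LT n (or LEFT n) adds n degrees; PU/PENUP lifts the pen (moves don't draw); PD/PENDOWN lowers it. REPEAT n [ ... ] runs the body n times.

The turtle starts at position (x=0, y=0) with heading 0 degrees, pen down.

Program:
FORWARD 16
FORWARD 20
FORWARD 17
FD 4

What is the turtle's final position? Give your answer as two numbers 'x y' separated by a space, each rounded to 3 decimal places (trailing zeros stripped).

Executing turtle program step by step:
Start: pos=(0,0), heading=0, pen down
FD 16: (0,0) -> (16,0) [heading=0, draw]
FD 20: (16,0) -> (36,0) [heading=0, draw]
FD 17: (36,0) -> (53,0) [heading=0, draw]
FD 4: (53,0) -> (57,0) [heading=0, draw]
Final: pos=(57,0), heading=0, 4 segment(s) drawn

Answer: 57 0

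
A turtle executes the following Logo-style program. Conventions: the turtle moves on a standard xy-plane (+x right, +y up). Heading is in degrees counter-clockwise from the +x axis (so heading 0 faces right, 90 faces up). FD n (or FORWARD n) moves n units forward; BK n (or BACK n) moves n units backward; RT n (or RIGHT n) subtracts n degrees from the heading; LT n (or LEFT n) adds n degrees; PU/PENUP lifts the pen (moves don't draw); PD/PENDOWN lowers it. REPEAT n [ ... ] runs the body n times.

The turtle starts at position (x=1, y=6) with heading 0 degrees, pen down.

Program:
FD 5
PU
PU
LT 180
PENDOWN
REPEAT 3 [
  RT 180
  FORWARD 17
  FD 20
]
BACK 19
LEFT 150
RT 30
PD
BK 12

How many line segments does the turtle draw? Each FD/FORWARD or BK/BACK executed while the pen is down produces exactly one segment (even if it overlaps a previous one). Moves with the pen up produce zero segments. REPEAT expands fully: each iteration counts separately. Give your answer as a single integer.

Answer: 9

Derivation:
Executing turtle program step by step:
Start: pos=(1,6), heading=0, pen down
FD 5: (1,6) -> (6,6) [heading=0, draw]
PU: pen up
PU: pen up
LT 180: heading 0 -> 180
PD: pen down
REPEAT 3 [
  -- iteration 1/3 --
  RT 180: heading 180 -> 0
  FD 17: (6,6) -> (23,6) [heading=0, draw]
  FD 20: (23,6) -> (43,6) [heading=0, draw]
  -- iteration 2/3 --
  RT 180: heading 0 -> 180
  FD 17: (43,6) -> (26,6) [heading=180, draw]
  FD 20: (26,6) -> (6,6) [heading=180, draw]
  -- iteration 3/3 --
  RT 180: heading 180 -> 0
  FD 17: (6,6) -> (23,6) [heading=0, draw]
  FD 20: (23,6) -> (43,6) [heading=0, draw]
]
BK 19: (43,6) -> (24,6) [heading=0, draw]
LT 150: heading 0 -> 150
RT 30: heading 150 -> 120
PD: pen down
BK 12: (24,6) -> (30,-4.392) [heading=120, draw]
Final: pos=(30,-4.392), heading=120, 9 segment(s) drawn
Segments drawn: 9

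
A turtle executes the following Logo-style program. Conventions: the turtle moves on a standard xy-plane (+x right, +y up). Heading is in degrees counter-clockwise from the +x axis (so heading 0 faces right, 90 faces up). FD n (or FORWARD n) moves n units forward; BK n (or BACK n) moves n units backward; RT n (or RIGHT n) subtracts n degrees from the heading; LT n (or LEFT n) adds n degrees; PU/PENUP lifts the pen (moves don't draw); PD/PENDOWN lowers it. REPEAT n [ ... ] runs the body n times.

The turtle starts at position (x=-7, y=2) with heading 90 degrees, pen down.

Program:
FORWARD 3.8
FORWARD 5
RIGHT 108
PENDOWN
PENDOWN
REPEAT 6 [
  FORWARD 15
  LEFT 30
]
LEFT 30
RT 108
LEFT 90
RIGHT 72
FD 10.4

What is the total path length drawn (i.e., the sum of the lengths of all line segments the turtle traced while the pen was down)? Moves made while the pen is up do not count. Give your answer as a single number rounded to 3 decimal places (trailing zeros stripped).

Executing turtle program step by step:
Start: pos=(-7,2), heading=90, pen down
FD 3.8: (-7,2) -> (-7,5.8) [heading=90, draw]
FD 5: (-7,5.8) -> (-7,10.8) [heading=90, draw]
RT 108: heading 90 -> 342
PD: pen down
PD: pen down
REPEAT 6 [
  -- iteration 1/6 --
  FD 15: (-7,10.8) -> (7.266,6.165) [heading=342, draw]
  LT 30: heading 342 -> 12
  -- iteration 2/6 --
  FD 15: (7.266,6.165) -> (21.938,9.283) [heading=12, draw]
  LT 30: heading 12 -> 42
  -- iteration 3/6 --
  FD 15: (21.938,9.283) -> (33.085,19.32) [heading=42, draw]
  LT 30: heading 42 -> 72
  -- iteration 4/6 --
  FD 15: (33.085,19.32) -> (37.72,33.586) [heading=72, draw]
  LT 30: heading 72 -> 102
  -- iteration 5/6 --
  FD 15: (37.72,33.586) -> (34.602,48.258) [heading=102, draw]
  LT 30: heading 102 -> 132
  -- iteration 6/6 --
  FD 15: (34.602,48.258) -> (24.565,59.406) [heading=132, draw]
  LT 30: heading 132 -> 162
]
LT 30: heading 162 -> 192
RT 108: heading 192 -> 84
LT 90: heading 84 -> 174
RT 72: heading 174 -> 102
FD 10.4: (24.565,59.406) -> (22.403,69.578) [heading=102, draw]
Final: pos=(22.403,69.578), heading=102, 9 segment(s) drawn

Segment lengths:
  seg 1: (-7,2) -> (-7,5.8), length = 3.8
  seg 2: (-7,5.8) -> (-7,10.8), length = 5
  seg 3: (-7,10.8) -> (7.266,6.165), length = 15
  seg 4: (7.266,6.165) -> (21.938,9.283), length = 15
  seg 5: (21.938,9.283) -> (33.085,19.32), length = 15
  seg 6: (33.085,19.32) -> (37.72,33.586), length = 15
  seg 7: (37.72,33.586) -> (34.602,48.258), length = 15
  seg 8: (34.602,48.258) -> (24.565,59.406), length = 15
  seg 9: (24.565,59.406) -> (22.403,69.578), length = 10.4
Total = 109.2

Answer: 109.2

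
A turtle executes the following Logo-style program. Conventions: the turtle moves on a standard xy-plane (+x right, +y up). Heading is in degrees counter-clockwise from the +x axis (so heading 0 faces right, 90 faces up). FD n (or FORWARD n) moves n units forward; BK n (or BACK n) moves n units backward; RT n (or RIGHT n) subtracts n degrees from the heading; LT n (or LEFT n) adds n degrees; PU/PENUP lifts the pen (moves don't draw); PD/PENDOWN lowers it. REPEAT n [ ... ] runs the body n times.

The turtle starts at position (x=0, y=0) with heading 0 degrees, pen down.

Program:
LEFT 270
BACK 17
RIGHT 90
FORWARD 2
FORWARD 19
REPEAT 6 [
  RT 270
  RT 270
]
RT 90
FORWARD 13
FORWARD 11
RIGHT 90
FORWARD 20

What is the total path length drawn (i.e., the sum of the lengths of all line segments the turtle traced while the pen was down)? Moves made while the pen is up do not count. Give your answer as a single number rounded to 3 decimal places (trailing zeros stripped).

Answer: 82

Derivation:
Executing turtle program step by step:
Start: pos=(0,0), heading=0, pen down
LT 270: heading 0 -> 270
BK 17: (0,0) -> (0,17) [heading=270, draw]
RT 90: heading 270 -> 180
FD 2: (0,17) -> (-2,17) [heading=180, draw]
FD 19: (-2,17) -> (-21,17) [heading=180, draw]
REPEAT 6 [
  -- iteration 1/6 --
  RT 270: heading 180 -> 270
  RT 270: heading 270 -> 0
  -- iteration 2/6 --
  RT 270: heading 0 -> 90
  RT 270: heading 90 -> 180
  -- iteration 3/6 --
  RT 270: heading 180 -> 270
  RT 270: heading 270 -> 0
  -- iteration 4/6 --
  RT 270: heading 0 -> 90
  RT 270: heading 90 -> 180
  -- iteration 5/6 --
  RT 270: heading 180 -> 270
  RT 270: heading 270 -> 0
  -- iteration 6/6 --
  RT 270: heading 0 -> 90
  RT 270: heading 90 -> 180
]
RT 90: heading 180 -> 90
FD 13: (-21,17) -> (-21,30) [heading=90, draw]
FD 11: (-21,30) -> (-21,41) [heading=90, draw]
RT 90: heading 90 -> 0
FD 20: (-21,41) -> (-1,41) [heading=0, draw]
Final: pos=(-1,41), heading=0, 6 segment(s) drawn

Segment lengths:
  seg 1: (0,0) -> (0,17), length = 17
  seg 2: (0,17) -> (-2,17), length = 2
  seg 3: (-2,17) -> (-21,17), length = 19
  seg 4: (-21,17) -> (-21,30), length = 13
  seg 5: (-21,30) -> (-21,41), length = 11
  seg 6: (-21,41) -> (-1,41), length = 20
Total = 82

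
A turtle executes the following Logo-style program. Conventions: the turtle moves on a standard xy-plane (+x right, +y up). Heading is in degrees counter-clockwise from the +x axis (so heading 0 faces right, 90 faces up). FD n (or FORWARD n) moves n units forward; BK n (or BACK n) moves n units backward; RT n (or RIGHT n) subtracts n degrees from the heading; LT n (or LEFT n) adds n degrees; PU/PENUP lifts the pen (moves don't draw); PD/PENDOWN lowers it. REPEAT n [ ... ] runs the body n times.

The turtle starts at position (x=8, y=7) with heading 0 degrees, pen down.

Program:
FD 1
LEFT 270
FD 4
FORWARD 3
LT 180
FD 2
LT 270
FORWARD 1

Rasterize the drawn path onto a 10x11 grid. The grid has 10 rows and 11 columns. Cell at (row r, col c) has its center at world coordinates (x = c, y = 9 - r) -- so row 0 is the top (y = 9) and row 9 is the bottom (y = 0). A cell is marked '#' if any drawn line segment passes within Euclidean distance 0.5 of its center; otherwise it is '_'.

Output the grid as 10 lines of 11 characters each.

Answer: ___________
___________
________##_
_________#_
_________#_
_________#_
_________#_
_________##
_________#_
_________#_

Derivation:
Segment 0: (8,7) -> (9,7)
Segment 1: (9,7) -> (9,3)
Segment 2: (9,3) -> (9,0)
Segment 3: (9,0) -> (9,2)
Segment 4: (9,2) -> (10,2)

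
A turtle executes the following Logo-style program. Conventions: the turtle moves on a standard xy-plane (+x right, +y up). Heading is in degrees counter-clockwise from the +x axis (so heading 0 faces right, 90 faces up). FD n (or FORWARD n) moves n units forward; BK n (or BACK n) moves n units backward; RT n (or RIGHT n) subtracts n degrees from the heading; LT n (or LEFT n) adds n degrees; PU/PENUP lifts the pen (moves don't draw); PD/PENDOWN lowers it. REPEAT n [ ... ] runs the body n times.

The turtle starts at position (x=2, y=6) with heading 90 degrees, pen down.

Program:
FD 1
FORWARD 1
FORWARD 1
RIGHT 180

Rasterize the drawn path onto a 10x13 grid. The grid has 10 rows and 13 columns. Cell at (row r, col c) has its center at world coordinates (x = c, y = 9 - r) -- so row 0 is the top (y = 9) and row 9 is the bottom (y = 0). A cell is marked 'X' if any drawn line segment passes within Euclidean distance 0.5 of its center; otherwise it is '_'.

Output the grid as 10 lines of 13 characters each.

Segment 0: (2,6) -> (2,7)
Segment 1: (2,7) -> (2,8)
Segment 2: (2,8) -> (2,9)

Answer: __X__________
__X__________
__X__________
__X__________
_____________
_____________
_____________
_____________
_____________
_____________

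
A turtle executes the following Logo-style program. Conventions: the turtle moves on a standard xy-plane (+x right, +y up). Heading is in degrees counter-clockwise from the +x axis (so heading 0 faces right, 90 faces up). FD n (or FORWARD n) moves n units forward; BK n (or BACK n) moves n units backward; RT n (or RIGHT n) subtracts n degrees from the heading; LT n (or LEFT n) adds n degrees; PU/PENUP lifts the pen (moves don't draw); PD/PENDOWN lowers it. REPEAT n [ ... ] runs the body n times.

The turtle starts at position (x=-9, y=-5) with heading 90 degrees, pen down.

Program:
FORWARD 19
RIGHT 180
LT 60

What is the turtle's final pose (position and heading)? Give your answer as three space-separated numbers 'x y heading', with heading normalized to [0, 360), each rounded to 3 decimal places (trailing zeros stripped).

Answer: -9 14 330

Derivation:
Executing turtle program step by step:
Start: pos=(-9,-5), heading=90, pen down
FD 19: (-9,-5) -> (-9,14) [heading=90, draw]
RT 180: heading 90 -> 270
LT 60: heading 270 -> 330
Final: pos=(-9,14), heading=330, 1 segment(s) drawn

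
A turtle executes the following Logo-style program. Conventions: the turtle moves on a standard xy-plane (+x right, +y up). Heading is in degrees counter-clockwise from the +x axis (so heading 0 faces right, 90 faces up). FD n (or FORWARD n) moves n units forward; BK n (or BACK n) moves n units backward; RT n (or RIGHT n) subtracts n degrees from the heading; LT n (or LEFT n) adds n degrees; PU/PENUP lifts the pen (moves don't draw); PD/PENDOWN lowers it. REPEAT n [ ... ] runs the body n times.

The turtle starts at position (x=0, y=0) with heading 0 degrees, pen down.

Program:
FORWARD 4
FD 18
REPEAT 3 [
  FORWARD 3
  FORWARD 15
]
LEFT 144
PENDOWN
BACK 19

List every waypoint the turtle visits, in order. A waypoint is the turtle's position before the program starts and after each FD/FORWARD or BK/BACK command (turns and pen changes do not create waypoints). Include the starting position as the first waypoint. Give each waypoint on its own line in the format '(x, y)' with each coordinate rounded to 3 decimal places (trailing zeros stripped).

Executing turtle program step by step:
Start: pos=(0,0), heading=0, pen down
FD 4: (0,0) -> (4,0) [heading=0, draw]
FD 18: (4,0) -> (22,0) [heading=0, draw]
REPEAT 3 [
  -- iteration 1/3 --
  FD 3: (22,0) -> (25,0) [heading=0, draw]
  FD 15: (25,0) -> (40,0) [heading=0, draw]
  -- iteration 2/3 --
  FD 3: (40,0) -> (43,0) [heading=0, draw]
  FD 15: (43,0) -> (58,0) [heading=0, draw]
  -- iteration 3/3 --
  FD 3: (58,0) -> (61,0) [heading=0, draw]
  FD 15: (61,0) -> (76,0) [heading=0, draw]
]
LT 144: heading 0 -> 144
PD: pen down
BK 19: (76,0) -> (91.371,-11.168) [heading=144, draw]
Final: pos=(91.371,-11.168), heading=144, 9 segment(s) drawn
Waypoints (10 total):
(0, 0)
(4, 0)
(22, 0)
(25, 0)
(40, 0)
(43, 0)
(58, 0)
(61, 0)
(76, 0)
(91.371, -11.168)

Answer: (0, 0)
(4, 0)
(22, 0)
(25, 0)
(40, 0)
(43, 0)
(58, 0)
(61, 0)
(76, 0)
(91.371, -11.168)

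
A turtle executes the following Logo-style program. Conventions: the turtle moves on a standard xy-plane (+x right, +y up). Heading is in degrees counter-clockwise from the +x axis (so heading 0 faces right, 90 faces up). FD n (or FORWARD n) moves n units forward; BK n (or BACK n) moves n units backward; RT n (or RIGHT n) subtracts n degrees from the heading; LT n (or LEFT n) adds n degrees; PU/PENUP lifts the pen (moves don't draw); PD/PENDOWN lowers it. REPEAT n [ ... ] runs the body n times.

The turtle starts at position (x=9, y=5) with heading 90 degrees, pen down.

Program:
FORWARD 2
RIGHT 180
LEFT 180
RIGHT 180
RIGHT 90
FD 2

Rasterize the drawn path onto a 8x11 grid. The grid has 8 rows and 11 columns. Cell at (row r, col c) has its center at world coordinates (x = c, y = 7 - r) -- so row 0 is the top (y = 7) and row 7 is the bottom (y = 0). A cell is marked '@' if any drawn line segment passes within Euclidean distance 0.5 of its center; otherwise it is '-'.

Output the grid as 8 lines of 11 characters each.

Segment 0: (9,5) -> (9,7)
Segment 1: (9,7) -> (7,7)

Answer: -------@@@-
---------@-
---------@-
-----------
-----------
-----------
-----------
-----------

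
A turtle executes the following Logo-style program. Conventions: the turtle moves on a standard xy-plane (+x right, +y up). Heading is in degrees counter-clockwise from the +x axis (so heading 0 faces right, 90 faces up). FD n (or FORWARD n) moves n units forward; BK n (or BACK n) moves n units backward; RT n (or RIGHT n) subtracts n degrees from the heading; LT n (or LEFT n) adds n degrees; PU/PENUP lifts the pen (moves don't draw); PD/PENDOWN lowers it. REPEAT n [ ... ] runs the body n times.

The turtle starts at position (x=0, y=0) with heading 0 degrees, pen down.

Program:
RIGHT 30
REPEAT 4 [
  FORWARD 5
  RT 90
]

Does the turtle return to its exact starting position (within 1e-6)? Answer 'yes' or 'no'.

Executing turtle program step by step:
Start: pos=(0,0), heading=0, pen down
RT 30: heading 0 -> 330
REPEAT 4 [
  -- iteration 1/4 --
  FD 5: (0,0) -> (4.33,-2.5) [heading=330, draw]
  RT 90: heading 330 -> 240
  -- iteration 2/4 --
  FD 5: (4.33,-2.5) -> (1.83,-6.83) [heading=240, draw]
  RT 90: heading 240 -> 150
  -- iteration 3/4 --
  FD 5: (1.83,-6.83) -> (-2.5,-4.33) [heading=150, draw]
  RT 90: heading 150 -> 60
  -- iteration 4/4 --
  FD 5: (-2.5,-4.33) -> (0,0) [heading=60, draw]
  RT 90: heading 60 -> 330
]
Final: pos=(0,0), heading=330, 4 segment(s) drawn

Start position: (0, 0)
Final position: (0, 0)
Distance = 0; < 1e-6 -> CLOSED

Answer: yes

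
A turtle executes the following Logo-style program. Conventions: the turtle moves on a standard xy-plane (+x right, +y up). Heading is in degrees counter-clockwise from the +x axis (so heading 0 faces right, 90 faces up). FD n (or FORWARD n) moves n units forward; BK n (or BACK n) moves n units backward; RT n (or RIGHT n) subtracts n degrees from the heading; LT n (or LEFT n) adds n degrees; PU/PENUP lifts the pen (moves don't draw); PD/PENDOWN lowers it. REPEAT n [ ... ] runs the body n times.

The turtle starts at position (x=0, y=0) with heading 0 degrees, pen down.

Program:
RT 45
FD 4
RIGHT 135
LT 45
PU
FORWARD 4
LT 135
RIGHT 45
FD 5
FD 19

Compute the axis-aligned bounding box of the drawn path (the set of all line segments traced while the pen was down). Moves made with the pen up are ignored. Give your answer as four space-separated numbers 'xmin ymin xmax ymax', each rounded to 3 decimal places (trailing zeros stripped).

Answer: 0 -2.828 2.828 0

Derivation:
Executing turtle program step by step:
Start: pos=(0,0), heading=0, pen down
RT 45: heading 0 -> 315
FD 4: (0,0) -> (2.828,-2.828) [heading=315, draw]
RT 135: heading 315 -> 180
LT 45: heading 180 -> 225
PU: pen up
FD 4: (2.828,-2.828) -> (0,-5.657) [heading=225, move]
LT 135: heading 225 -> 0
RT 45: heading 0 -> 315
FD 5: (0,-5.657) -> (3.536,-9.192) [heading=315, move]
FD 19: (3.536,-9.192) -> (16.971,-22.627) [heading=315, move]
Final: pos=(16.971,-22.627), heading=315, 1 segment(s) drawn

Segment endpoints: x in {0, 2.828}, y in {-2.828, 0}
xmin=0, ymin=-2.828, xmax=2.828, ymax=0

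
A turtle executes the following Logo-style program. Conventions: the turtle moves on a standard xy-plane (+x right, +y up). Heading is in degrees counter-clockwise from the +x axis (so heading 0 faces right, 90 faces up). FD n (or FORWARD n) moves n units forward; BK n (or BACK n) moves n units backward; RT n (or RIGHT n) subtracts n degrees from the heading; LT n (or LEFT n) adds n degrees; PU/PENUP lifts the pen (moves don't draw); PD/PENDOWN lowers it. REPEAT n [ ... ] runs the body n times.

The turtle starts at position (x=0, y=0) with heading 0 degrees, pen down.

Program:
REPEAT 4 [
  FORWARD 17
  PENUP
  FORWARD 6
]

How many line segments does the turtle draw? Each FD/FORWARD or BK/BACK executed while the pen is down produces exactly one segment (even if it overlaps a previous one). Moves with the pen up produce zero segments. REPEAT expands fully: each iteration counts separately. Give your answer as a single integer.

Executing turtle program step by step:
Start: pos=(0,0), heading=0, pen down
REPEAT 4 [
  -- iteration 1/4 --
  FD 17: (0,0) -> (17,0) [heading=0, draw]
  PU: pen up
  FD 6: (17,0) -> (23,0) [heading=0, move]
  -- iteration 2/4 --
  FD 17: (23,0) -> (40,0) [heading=0, move]
  PU: pen up
  FD 6: (40,0) -> (46,0) [heading=0, move]
  -- iteration 3/4 --
  FD 17: (46,0) -> (63,0) [heading=0, move]
  PU: pen up
  FD 6: (63,0) -> (69,0) [heading=0, move]
  -- iteration 4/4 --
  FD 17: (69,0) -> (86,0) [heading=0, move]
  PU: pen up
  FD 6: (86,0) -> (92,0) [heading=0, move]
]
Final: pos=(92,0), heading=0, 1 segment(s) drawn
Segments drawn: 1

Answer: 1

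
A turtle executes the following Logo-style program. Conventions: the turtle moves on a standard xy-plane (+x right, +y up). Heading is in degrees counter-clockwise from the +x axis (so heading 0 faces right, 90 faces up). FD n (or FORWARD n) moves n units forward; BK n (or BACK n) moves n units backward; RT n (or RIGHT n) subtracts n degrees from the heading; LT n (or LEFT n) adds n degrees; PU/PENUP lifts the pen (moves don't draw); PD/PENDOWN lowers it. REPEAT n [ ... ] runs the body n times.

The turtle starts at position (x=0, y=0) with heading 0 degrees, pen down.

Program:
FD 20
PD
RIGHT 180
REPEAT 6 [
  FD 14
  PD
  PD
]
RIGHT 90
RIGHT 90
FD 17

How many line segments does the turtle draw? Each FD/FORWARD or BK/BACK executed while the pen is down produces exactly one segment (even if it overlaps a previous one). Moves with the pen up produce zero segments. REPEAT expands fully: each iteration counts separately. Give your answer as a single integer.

Answer: 8

Derivation:
Executing turtle program step by step:
Start: pos=(0,0), heading=0, pen down
FD 20: (0,0) -> (20,0) [heading=0, draw]
PD: pen down
RT 180: heading 0 -> 180
REPEAT 6 [
  -- iteration 1/6 --
  FD 14: (20,0) -> (6,0) [heading=180, draw]
  PD: pen down
  PD: pen down
  -- iteration 2/6 --
  FD 14: (6,0) -> (-8,0) [heading=180, draw]
  PD: pen down
  PD: pen down
  -- iteration 3/6 --
  FD 14: (-8,0) -> (-22,0) [heading=180, draw]
  PD: pen down
  PD: pen down
  -- iteration 4/6 --
  FD 14: (-22,0) -> (-36,0) [heading=180, draw]
  PD: pen down
  PD: pen down
  -- iteration 5/6 --
  FD 14: (-36,0) -> (-50,0) [heading=180, draw]
  PD: pen down
  PD: pen down
  -- iteration 6/6 --
  FD 14: (-50,0) -> (-64,0) [heading=180, draw]
  PD: pen down
  PD: pen down
]
RT 90: heading 180 -> 90
RT 90: heading 90 -> 0
FD 17: (-64,0) -> (-47,0) [heading=0, draw]
Final: pos=(-47,0), heading=0, 8 segment(s) drawn
Segments drawn: 8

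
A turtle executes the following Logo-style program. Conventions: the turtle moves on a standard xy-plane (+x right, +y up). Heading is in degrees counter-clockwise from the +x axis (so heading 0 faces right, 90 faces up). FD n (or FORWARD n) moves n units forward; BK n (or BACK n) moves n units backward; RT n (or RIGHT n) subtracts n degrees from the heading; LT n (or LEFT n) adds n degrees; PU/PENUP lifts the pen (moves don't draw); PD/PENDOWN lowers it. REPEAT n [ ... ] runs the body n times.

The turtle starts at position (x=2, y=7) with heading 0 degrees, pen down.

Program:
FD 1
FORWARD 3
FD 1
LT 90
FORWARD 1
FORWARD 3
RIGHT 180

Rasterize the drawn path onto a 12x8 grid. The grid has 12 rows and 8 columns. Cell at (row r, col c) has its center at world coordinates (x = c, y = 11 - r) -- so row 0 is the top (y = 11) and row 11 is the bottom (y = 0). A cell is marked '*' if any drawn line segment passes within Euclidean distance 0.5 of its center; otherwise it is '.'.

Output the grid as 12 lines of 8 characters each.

Answer: .......*
.......*
.......*
.......*
..******
........
........
........
........
........
........
........

Derivation:
Segment 0: (2,7) -> (3,7)
Segment 1: (3,7) -> (6,7)
Segment 2: (6,7) -> (7,7)
Segment 3: (7,7) -> (7,8)
Segment 4: (7,8) -> (7,11)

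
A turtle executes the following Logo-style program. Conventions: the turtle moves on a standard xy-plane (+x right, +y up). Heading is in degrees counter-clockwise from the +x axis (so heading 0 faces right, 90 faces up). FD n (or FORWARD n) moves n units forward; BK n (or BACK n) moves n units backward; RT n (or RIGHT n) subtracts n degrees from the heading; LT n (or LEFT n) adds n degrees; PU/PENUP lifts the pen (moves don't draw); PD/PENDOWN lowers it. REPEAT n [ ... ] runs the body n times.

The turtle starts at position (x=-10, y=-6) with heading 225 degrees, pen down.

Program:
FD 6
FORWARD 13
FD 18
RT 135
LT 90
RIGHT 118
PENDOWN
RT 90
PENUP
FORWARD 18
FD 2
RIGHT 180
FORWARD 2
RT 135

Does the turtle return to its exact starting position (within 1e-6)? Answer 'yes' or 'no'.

Executing turtle program step by step:
Start: pos=(-10,-6), heading=225, pen down
FD 6: (-10,-6) -> (-14.243,-10.243) [heading=225, draw]
FD 13: (-14.243,-10.243) -> (-23.435,-19.435) [heading=225, draw]
FD 18: (-23.435,-19.435) -> (-36.163,-32.163) [heading=225, draw]
RT 135: heading 225 -> 90
LT 90: heading 90 -> 180
RT 118: heading 180 -> 62
PD: pen down
RT 90: heading 62 -> 332
PU: pen up
FD 18: (-36.163,-32.163) -> (-20.27,-40.613) [heading=332, move]
FD 2: (-20.27,-40.613) -> (-18.504,-41.552) [heading=332, move]
RT 180: heading 332 -> 152
FD 2: (-18.504,-41.552) -> (-20.27,-40.613) [heading=152, move]
RT 135: heading 152 -> 17
Final: pos=(-20.27,-40.613), heading=17, 3 segment(s) drawn

Start position: (-10, -6)
Final position: (-20.27, -40.613)
Distance = 36.105; >= 1e-6 -> NOT closed

Answer: no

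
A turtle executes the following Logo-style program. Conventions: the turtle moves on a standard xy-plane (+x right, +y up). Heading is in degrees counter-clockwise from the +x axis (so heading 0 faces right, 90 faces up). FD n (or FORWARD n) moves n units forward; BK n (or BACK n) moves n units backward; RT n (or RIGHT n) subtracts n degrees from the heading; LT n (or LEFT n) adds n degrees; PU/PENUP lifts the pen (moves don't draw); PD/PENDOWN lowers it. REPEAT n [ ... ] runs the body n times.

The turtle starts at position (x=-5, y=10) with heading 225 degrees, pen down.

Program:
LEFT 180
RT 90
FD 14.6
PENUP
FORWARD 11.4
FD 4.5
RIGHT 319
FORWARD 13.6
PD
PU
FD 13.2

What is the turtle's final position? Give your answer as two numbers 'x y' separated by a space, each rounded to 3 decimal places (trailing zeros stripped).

Executing turtle program step by step:
Start: pos=(-5,10), heading=225, pen down
LT 180: heading 225 -> 45
RT 90: heading 45 -> 315
FD 14.6: (-5,10) -> (5.324,-0.324) [heading=315, draw]
PU: pen up
FD 11.4: (5.324,-0.324) -> (13.385,-8.385) [heading=315, move]
FD 4.5: (13.385,-8.385) -> (16.567,-11.567) [heading=315, move]
RT 319: heading 315 -> 356
FD 13.6: (16.567,-11.567) -> (30.134,-12.515) [heading=356, move]
PD: pen down
PU: pen up
FD 13.2: (30.134,-12.515) -> (43.301,-13.436) [heading=356, move]
Final: pos=(43.301,-13.436), heading=356, 1 segment(s) drawn

Answer: 43.301 -13.436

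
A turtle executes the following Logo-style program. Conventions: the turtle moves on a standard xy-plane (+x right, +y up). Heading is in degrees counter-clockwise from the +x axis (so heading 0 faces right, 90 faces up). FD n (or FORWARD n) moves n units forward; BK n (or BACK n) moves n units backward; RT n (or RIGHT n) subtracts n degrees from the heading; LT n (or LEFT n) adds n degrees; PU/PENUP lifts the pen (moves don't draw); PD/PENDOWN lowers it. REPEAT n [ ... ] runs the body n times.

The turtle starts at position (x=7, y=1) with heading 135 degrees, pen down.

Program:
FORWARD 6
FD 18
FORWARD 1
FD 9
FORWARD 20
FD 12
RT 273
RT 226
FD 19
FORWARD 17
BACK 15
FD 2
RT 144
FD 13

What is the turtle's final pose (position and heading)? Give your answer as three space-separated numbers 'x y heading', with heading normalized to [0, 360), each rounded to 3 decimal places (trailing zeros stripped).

Executing turtle program step by step:
Start: pos=(7,1), heading=135, pen down
FD 6: (7,1) -> (2.757,5.243) [heading=135, draw]
FD 18: (2.757,5.243) -> (-9.971,17.971) [heading=135, draw]
FD 1: (-9.971,17.971) -> (-10.678,18.678) [heading=135, draw]
FD 9: (-10.678,18.678) -> (-17.042,25.042) [heading=135, draw]
FD 20: (-17.042,25.042) -> (-31.184,39.184) [heading=135, draw]
FD 12: (-31.184,39.184) -> (-39.669,47.669) [heading=135, draw]
RT 273: heading 135 -> 222
RT 226: heading 222 -> 356
FD 19: (-39.669,47.669) -> (-20.715,46.344) [heading=356, draw]
FD 17: (-20.715,46.344) -> (-3.757,45.158) [heading=356, draw]
BK 15: (-3.757,45.158) -> (-18.72,46.204) [heading=356, draw]
FD 2: (-18.72,46.204) -> (-16.725,46.065) [heading=356, draw]
RT 144: heading 356 -> 212
FD 13: (-16.725,46.065) -> (-27.75,39.176) [heading=212, draw]
Final: pos=(-27.75,39.176), heading=212, 11 segment(s) drawn

Answer: -27.75 39.176 212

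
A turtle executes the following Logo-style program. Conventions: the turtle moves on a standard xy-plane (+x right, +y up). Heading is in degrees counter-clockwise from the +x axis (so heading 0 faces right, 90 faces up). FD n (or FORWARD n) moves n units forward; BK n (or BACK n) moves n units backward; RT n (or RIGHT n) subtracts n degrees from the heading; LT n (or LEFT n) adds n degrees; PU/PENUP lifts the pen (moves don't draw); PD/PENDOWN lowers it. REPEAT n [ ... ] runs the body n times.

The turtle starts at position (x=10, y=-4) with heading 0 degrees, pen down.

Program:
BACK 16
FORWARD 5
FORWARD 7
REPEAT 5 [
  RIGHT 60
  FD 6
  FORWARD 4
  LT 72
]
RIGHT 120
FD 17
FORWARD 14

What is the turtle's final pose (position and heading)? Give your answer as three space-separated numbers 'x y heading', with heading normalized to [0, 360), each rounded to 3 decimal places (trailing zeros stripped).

Answer: 60.198 -58.963 300

Derivation:
Executing turtle program step by step:
Start: pos=(10,-4), heading=0, pen down
BK 16: (10,-4) -> (-6,-4) [heading=0, draw]
FD 5: (-6,-4) -> (-1,-4) [heading=0, draw]
FD 7: (-1,-4) -> (6,-4) [heading=0, draw]
REPEAT 5 [
  -- iteration 1/5 --
  RT 60: heading 0 -> 300
  FD 6: (6,-4) -> (9,-9.196) [heading=300, draw]
  FD 4: (9,-9.196) -> (11,-12.66) [heading=300, draw]
  LT 72: heading 300 -> 12
  -- iteration 2/5 --
  RT 60: heading 12 -> 312
  FD 6: (11,-12.66) -> (15.015,-17.119) [heading=312, draw]
  FD 4: (15.015,-17.119) -> (17.691,-20.092) [heading=312, draw]
  LT 72: heading 312 -> 24
  -- iteration 3/5 --
  RT 60: heading 24 -> 324
  FD 6: (17.691,-20.092) -> (22.545,-23.618) [heading=324, draw]
  FD 4: (22.545,-23.618) -> (25.781,-25.97) [heading=324, draw]
  LT 72: heading 324 -> 36
  -- iteration 4/5 --
  RT 60: heading 36 -> 336
  FD 6: (25.781,-25.97) -> (31.263,-28.41) [heading=336, draw]
  FD 4: (31.263,-28.41) -> (34.917,-30.037) [heading=336, draw]
  LT 72: heading 336 -> 48
  -- iteration 5/5 --
  RT 60: heading 48 -> 348
  FD 6: (34.917,-30.037) -> (40.786,-31.284) [heading=348, draw]
  FD 4: (40.786,-31.284) -> (44.698,-32.116) [heading=348, draw]
  LT 72: heading 348 -> 60
]
RT 120: heading 60 -> 300
FD 17: (44.698,-32.116) -> (53.198,-46.838) [heading=300, draw]
FD 14: (53.198,-46.838) -> (60.198,-58.963) [heading=300, draw]
Final: pos=(60.198,-58.963), heading=300, 15 segment(s) drawn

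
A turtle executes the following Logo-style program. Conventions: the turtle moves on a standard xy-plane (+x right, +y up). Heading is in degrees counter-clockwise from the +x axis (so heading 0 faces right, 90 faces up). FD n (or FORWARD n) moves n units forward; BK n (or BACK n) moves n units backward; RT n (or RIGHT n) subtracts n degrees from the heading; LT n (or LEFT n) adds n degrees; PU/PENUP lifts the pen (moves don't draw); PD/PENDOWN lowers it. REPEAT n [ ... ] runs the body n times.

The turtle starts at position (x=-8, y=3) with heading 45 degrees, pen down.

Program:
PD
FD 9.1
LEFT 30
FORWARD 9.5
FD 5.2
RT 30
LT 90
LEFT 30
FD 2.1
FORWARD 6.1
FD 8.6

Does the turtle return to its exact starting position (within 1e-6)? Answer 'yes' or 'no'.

Answer: no

Derivation:
Executing turtle program step by step:
Start: pos=(-8,3), heading=45, pen down
PD: pen down
FD 9.1: (-8,3) -> (-1.565,9.435) [heading=45, draw]
LT 30: heading 45 -> 75
FD 9.5: (-1.565,9.435) -> (0.893,18.611) [heading=75, draw]
FD 5.2: (0.893,18.611) -> (2.239,23.634) [heading=75, draw]
RT 30: heading 75 -> 45
LT 90: heading 45 -> 135
LT 30: heading 135 -> 165
FD 2.1: (2.239,23.634) -> (0.211,24.177) [heading=165, draw]
FD 6.1: (0.211,24.177) -> (-5.681,25.756) [heading=165, draw]
FD 8.6: (-5.681,25.756) -> (-13.988,27.982) [heading=165, draw]
Final: pos=(-13.988,27.982), heading=165, 6 segment(s) drawn

Start position: (-8, 3)
Final position: (-13.988, 27.982)
Distance = 25.69; >= 1e-6 -> NOT closed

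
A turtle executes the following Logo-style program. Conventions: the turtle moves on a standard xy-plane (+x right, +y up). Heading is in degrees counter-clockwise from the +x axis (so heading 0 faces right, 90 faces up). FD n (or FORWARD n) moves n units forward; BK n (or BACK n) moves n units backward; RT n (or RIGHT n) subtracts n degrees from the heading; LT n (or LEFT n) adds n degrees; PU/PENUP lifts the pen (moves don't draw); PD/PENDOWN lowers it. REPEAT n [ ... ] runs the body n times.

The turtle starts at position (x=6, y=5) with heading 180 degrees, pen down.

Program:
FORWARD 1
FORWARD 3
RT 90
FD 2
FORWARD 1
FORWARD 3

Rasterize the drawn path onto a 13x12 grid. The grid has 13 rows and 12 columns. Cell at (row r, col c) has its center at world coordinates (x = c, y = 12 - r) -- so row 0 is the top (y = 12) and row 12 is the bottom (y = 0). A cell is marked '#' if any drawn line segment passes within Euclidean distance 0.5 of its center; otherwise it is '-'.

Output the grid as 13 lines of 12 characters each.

Answer: ------------
--#---------
--#---------
--#---------
--#---------
--#---------
--#---------
--#####-----
------------
------------
------------
------------
------------

Derivation:
Segment 0: (6,5) -> (5,5)
Segment 1: (5,5) -> (2,5)
Segment 2: (2,5) -> (2,7)
Segment 3: (2,7) -> (2,8)
Segment 4: (2,8) -> (2,11)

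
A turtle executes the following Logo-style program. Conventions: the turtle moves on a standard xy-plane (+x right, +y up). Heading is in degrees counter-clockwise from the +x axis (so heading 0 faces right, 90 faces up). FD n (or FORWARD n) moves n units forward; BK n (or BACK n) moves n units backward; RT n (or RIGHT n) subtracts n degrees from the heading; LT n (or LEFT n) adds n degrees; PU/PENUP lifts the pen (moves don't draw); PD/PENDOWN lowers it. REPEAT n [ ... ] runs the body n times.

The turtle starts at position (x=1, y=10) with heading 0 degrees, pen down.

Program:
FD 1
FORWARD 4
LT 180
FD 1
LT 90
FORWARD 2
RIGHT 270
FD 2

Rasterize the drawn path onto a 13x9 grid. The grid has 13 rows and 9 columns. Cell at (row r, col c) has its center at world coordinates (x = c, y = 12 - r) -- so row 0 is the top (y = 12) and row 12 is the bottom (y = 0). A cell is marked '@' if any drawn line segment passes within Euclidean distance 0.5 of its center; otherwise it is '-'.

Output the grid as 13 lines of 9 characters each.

Answer: ---------
---------
-@@@@@@--
-----@---
-----@@@-
---------
---------
---------
---------
---------
---------
---------
---------

Derivation:
Segment 0: (1,10) -> (2,10)
Segment 1: (2,10) -> (6,10)
Segment 2: (6,10) -> (5,10)
Segment 3: (5,10) -> (5,8)
Segment 4: (5,8) -> (7,8)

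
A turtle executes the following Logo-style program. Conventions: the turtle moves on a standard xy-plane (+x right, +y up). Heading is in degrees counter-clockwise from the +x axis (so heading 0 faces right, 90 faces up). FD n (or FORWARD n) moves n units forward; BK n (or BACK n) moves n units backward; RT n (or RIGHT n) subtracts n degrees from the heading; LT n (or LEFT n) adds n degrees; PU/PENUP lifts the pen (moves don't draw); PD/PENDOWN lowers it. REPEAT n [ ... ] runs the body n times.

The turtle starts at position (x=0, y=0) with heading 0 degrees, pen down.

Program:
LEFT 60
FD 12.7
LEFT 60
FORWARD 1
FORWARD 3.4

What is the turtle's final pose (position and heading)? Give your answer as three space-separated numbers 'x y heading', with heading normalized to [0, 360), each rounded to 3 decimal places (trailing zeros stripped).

Executing turtle program step by step:
Start: pos=(0,0), heading=0, pen down
LT 60: heading 0 -> 60
FD 12.7: (0,0) -> (6.35,10.999) [heading=60, draw]
LT 60: heading 60 -> 120
FD 1: (6.35,10.999) -> (5.85,11.865) [heading=120, draw]
FD 3.4: (5.85,11.865) -> (4.15,14.809) [heading=120, draw]
Final: pos=(4.15,14.809), heading=120, 3 segment(s) drawn

Answer: 4.15 14.809 120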